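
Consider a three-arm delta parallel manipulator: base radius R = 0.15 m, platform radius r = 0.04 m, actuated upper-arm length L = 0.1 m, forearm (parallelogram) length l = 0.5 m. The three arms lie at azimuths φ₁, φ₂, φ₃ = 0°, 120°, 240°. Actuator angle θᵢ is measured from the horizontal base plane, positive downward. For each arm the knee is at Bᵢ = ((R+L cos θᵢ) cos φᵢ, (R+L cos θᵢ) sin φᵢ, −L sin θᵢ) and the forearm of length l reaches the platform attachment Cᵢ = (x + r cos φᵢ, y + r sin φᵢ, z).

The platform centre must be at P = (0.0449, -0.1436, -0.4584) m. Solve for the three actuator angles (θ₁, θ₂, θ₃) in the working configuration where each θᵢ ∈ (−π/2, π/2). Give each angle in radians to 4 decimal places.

rotate P by −φ1: (0.0449, -0.1436, -0.4584)
  e−x'=0.0651;  (l²−L²−(e−x')²−y'²−z²)/2L = 0.0251
  γ=atan2(-0.4584,0.0651)=-1.4297;  ψ=arccos(0.0541)=1.5167;  θ1=γ+ψ≈0.0869
rotate P by −φ2: (-0.1468, 0.0329, -0.4584)
  A cos θ + B sin θ = C:  0.2568·cos θ + -0.4584·sin θ = -0.1858
  γ=atan2(-0.4584,0.2568)=-1.0601;  ψ=arccos(-0.3537)=1.9323;  θ2=γ+ψ≈0.8722
φ3=240.0° → target in arm frame (0.1019, 0.1107)
  A cos θ + B sin θ = C:  0.0081·cos θ + -0.4584·sin θ = 0.0878
  √(A²+B²)=0.4585;  θ3 = -1.5532+1.3782 ≈ -0.1750

θ₁ = 0.0869, θ₂ = 0.8722, θ₃ = -0.1750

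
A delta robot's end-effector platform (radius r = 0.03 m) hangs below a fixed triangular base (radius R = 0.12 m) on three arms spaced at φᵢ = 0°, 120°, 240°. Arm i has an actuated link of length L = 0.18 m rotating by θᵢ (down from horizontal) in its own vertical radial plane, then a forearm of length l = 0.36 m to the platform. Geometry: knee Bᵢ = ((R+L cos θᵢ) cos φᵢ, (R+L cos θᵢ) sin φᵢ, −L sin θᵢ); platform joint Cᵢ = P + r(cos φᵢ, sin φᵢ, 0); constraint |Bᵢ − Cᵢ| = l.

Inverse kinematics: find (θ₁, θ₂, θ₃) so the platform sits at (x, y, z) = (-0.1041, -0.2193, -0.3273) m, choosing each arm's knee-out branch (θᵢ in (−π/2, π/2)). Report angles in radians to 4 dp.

arm 1 (φ=0.0°): x'=-0.1041, y'=-0.2193
  e−x'=0.1941;  (l²−L²−(e−x')²−y'²−z²)/2L = -0.2658
  √(A²+B²)=0.3805;  θ1 = -1.0355+2.3442 ≈ 1.3086
rotate P by −φ2: (-0.1379, 0.1998, -0.3273)
  A=0.2279, B=-0.3273, C=(l²−L²−A²−y'²−z²)/(2L)=-0.2827
  γ=atan2(-0.3273,0.2279)=-0.9626;  ψ=arccos(-0.7089)=2.3587;  θ2=γ+ψ≈1.3960
rotate P by −φ3: (0.2420, 0.0195, -0.3273)
  e−x'=-0.1520;  (l²−L²−(e−x')²−y'²−z²)/2L = -0.0928
  √(A²+B²)=0.3609;  θ3 = -2.0055+1.8308 ≈ -0.1747

θ₁ = 1.3086, θ₂ = 1.3960, θ₃ = -0.1747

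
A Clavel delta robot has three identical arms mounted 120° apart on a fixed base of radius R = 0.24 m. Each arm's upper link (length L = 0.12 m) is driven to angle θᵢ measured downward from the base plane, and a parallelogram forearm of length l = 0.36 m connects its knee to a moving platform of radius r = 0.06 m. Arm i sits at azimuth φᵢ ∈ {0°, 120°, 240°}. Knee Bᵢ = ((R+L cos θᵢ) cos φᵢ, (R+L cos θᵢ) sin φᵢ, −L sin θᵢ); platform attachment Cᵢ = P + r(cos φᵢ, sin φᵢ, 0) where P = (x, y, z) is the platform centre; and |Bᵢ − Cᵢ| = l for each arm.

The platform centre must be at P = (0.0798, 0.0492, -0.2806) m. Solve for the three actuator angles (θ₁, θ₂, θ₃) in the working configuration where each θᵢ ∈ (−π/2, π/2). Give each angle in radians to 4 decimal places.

θ₁ = 0.0007, θ₂ = 0.6106, θ₃ = 1.1347

rotate P by −φ1: (0.0798, 0.0492, -0.2806)
  A cos θ + B sin θ = C:  0.1002·cos θ + -0.2806·sin θ = 0.1000
  √(A²+B²)=0.2980;  θ1 = -1.2278+1.2285 ≈ 0.0007
arm 2 (φ=120.0°): x'=0.0027, y'=-0.0937
  e−x'=0.1773;  (l²−L²−(e−x')²−y'²−z²)/2L = -0.0156
  θ2 = atan2(B,A) + arccos(C/0.3319) = 0.6106
rotate P by −φ3: (-0.0825, 0.0445, -0.2806)
  A=0.2625, B=-0.2806, C=(l²−L²−A²−y'²−z²)/(2L)=-0.1435
  γ=atan2(-0.2806,0.2625)=-0.8187;  ψ=arccos(-0.3733)=1.9534;  θ3=γ+ψ≈1.1347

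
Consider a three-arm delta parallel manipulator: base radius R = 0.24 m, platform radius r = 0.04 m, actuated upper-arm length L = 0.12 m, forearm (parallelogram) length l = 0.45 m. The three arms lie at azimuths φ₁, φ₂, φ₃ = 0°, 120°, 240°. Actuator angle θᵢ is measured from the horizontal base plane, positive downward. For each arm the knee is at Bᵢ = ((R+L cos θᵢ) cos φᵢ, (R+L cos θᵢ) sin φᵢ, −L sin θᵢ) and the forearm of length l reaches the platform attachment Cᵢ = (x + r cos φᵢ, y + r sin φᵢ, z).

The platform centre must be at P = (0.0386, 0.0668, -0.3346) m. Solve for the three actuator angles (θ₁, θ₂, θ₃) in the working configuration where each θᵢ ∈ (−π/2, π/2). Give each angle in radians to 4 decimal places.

arm 1 (φ=0.0°): x'=0.0386, y'=0.0668
  A=0.1614, B=-0.3346, C=(l²−L²−A²−y'²−z²)/(2L)=0.1901
  γ=atan2(-0.3346,0.1614)=-1.1214;  ψ=arccos(0.5118)=1.0335;  θ1=γ+ψ≈-0.0878
arm 2 (φ=120.0°): x'=0.0386, y'=-0.0668
  A=0.1614, B=-0.3346, C=(l²−L²−A²−y'²−z²)/(2L)=0.1900
  γ=atan2(-0.3346,0.1614)=-1.1212;  ψ=arccos(0.5115)=1.0338;  θ2=γ+ψ≈-0.0874
arm 3 (φ=240.0°): x'=-0.0772, y'=0.0000
  A cos θ + B sin θ = C:  0.2772·cos θ + -0.3346·sin θ = -0.0028
  γ=atan2(-0.3346,0.2772)=-0.8790;  ψ=arccos(-0.0064)=1.5772;  θ3=γ+ψ≈0.6982

θ₁ = -0.0878, θ₂ = -0.0874, θ₃ = 0.6982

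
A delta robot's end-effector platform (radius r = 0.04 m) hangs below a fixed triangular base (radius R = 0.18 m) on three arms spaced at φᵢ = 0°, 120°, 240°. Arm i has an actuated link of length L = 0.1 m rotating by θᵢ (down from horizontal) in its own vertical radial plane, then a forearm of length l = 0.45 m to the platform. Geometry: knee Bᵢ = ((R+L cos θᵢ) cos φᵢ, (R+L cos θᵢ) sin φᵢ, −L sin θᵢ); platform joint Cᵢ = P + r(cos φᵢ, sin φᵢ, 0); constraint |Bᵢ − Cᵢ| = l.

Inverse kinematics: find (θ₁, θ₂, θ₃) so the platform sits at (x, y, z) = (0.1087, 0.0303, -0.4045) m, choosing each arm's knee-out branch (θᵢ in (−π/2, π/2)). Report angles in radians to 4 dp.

φ1=0.0° → target in arm frame (0.1087, 0.0303)
  A cos θ + B sin θ = C:  0.0313·cos θ + -0.4045·sin θ = 0.1349
  θ1 = atan2(B,A) + arccos(C/0.4057) = -0.2618
rotate P by −φ2: (-0.0281, -0.1093, -0.4045)
  A=0.1681, B=-0.4045, C=(l²−L²−A²−y'²−z²)/(2L)=-0.0566
  γ=atan2(-0.4045,0.1681)=-1.1769;  ψ=arccos(-0.1293)=1.7004;  θ2=γ+ψ≈0.5235
arm 3 (φ=240.0°): x'=-0.0806, y'=0.0790
  A=0.2206, B=-0.4045, C=(l²−L²−A²−y'²−z²)/(2L)=-0.1301
  γ=atan2(-0.4045,0.2206)=-1.0715;  ψ=arccos(-0.2824)=1.8571;  θ3=γ+ψ≈0.7855

θ₁ = -0.2618, θ₂ = 0.5235, θ₃ = 0.7855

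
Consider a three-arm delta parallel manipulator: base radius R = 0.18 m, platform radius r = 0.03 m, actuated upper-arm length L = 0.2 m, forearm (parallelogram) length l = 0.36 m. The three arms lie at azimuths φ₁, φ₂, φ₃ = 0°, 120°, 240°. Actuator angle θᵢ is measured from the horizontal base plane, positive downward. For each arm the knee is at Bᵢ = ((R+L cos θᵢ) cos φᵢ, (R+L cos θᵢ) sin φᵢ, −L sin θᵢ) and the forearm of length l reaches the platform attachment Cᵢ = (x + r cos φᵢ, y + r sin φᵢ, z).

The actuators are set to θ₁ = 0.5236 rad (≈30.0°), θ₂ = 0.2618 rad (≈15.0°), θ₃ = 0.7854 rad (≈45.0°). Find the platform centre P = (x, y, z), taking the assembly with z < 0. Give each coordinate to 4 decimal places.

(0.0026, 0.0557, -0.2540)

centre 1 = (0.3232·cos0.0°, 0.3232·sin0.0°, -0.1000) = (0.3232, 0.0000, -0.1000)
centre 2 = (0.3432·cos120.0°, 0.3432·sin120.0°, -0.0518) = (-0.1716, 0.2972, -0.0518)
φ3=240.0°: virtual centre (-0.1457, -0.2524, -0.1414), radius l
subtract pairs → two planes through P
plane₁₂: -0.9896x+0.5944y+0.0965z = 0.0060
det = 1.0570;  x = 0.0025+-0.0005z,  y = 0.0142+-0.1632z
into |P−centre ₁|² = l²: 1.0266z² + 0.1957z + -0.0165 = 0;  Δ = 0.1062;  z = -0.2540 or 0.0634 → z<0 root = -0.2540
x = 0.0026, y = 0.0557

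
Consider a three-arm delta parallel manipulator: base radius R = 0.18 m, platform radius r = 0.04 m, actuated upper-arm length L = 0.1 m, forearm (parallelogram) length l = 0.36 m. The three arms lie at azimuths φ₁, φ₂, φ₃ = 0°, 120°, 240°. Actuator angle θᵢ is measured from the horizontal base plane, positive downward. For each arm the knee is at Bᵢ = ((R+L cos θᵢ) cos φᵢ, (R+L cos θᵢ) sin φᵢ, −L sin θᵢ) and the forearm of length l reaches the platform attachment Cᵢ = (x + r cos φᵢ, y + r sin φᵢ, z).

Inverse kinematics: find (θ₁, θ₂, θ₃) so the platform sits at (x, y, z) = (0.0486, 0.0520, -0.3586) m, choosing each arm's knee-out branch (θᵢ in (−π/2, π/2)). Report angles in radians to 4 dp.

φ1=0.0° → target in arm frame (0.0486, 0.0520)
  A=0.0914, B=-0.3586, C=(l²−L²−A²−y'²−z²)/(2L)=-0.1003
  θ1 = atan2(B,A) + arccos(C/0.3701) = 0.5239
φ2=120.0° → target in arm frame (0.0207, -0.0681)
  e−x'=0.1193;  (l²−L²−(e−x')²−y'²−z²)/2L = -0.1393
  √(A²+B²)=0.3779;  θ2 = -1.2497+1.9482 ≈ 0.6985
rotate P by −φ3: (-0.0693, 0.0161, -0.3586)
  A=0.2093, B=-0.3586, C=(l²−L²−A²−y'²−z²)/(2L)=-0.2654
  √(A²+B²)=0.4152;  θ3 = -1.0424+2.2641 ≈ 1.2217

θ₁ = 0.5239, θ₂ = 0.6985, θ₃ = 1.2217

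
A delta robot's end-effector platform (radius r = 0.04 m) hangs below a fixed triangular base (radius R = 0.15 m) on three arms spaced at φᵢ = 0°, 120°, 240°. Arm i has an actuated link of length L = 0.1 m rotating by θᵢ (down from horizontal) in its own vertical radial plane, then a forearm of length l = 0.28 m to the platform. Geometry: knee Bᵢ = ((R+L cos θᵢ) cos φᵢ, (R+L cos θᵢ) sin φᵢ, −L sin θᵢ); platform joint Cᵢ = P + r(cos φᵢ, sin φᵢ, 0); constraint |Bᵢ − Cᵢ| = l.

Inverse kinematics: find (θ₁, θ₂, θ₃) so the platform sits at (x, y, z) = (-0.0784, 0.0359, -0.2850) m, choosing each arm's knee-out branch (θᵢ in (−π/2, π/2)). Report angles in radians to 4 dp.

θ₁ = 1.3966, θ₂ = 0.4364, θ₃ = 0.8729

arm 1 (φ=0.0°): x'=-0.0784, y'=0.0359
  e−x'=0.1884;  (l²−L²−(e−x')²−y'²−z²)/2L = -0.2480
  √(A²+B²)=0.3416;  θ1 = -0.9867+2.3833 ≈ 1.3966
φ2=120.0° → target in arm frame (0.0703, 0.0499)
  e−x'=0.0397;  (l²−L²−(e−x')²−y'²−z²)/2L = -0.0845
  √(A²+B²)=0.2878;  θ2 = -1.4324+1.8688 ≈ 0.4364
rotate P by −φ3: (0.0081, -0.0858, -0.2850)
  A cos θ + B sin θ = C:  0.1019·cos θ + -0.2850·sin θ = -0.1529
  θ3 = atan2(B,A) + arccos(C/0.3027) = 0.8729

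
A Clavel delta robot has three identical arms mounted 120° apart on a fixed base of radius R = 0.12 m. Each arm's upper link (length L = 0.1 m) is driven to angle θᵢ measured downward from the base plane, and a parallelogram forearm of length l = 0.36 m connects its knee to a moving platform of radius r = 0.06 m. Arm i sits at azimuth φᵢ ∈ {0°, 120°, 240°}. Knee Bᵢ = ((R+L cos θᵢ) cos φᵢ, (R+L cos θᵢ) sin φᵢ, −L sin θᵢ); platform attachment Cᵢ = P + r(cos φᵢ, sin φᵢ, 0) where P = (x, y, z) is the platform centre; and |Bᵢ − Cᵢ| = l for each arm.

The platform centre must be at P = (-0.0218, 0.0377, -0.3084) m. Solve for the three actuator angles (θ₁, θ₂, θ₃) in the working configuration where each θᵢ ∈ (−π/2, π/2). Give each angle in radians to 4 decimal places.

θ₁ = -0.0003, θ₂ = -0.3496, θ₃ = -0.0005

rotate P by −φ1: (-0.0218, 0.0377, -0.3084)
  A cos θ + B sin θ = C:  0.0818·cos θ + -0.3084·sin θ = 0.0819
  γ=atan2(-0.3084,0.0818)=-1.3115;  ψ=arccos(0.2566)=1.3113;  θ1=γ+ψ≈-0.0003
rotate P by −φ2: (0.0435, 0.0000, -0.3084)
  A cos θ + B sin θ = C:  0.0165·cos θ + -0.3084·sin θ = 0.1211
  γ=atan2(-0.3084,0.0165)=-1.5175;  ψ=arccos(0.3921)=1.1679;  θ2=γ+ψ≈-0.3496
arm 3 (φ=240.0°): x'=-0.0217, y'=-0.0377
  A=0.0817, B=-0.3084, C=(l²−L²−A²−y'²−z²)/(2L)=0.0819
  γ=atan2(-0.3084,0.0817)=-1.3117;  ψ=arccos(0.2567)=1.3111;  θ3=γ+ψ≈-0.0005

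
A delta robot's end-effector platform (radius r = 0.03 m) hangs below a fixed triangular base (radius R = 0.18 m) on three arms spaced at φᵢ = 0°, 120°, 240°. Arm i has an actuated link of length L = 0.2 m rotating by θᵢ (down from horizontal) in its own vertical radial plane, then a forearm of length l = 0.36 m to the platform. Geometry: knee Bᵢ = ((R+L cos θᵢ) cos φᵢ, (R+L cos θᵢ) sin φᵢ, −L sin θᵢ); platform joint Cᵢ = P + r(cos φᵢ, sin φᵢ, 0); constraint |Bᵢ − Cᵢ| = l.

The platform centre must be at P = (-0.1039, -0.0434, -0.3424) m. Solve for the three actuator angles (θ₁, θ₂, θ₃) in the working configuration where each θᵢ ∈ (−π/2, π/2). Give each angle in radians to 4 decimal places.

φ1=0.0° → target in arm frame (-0.1039, -0.0434)
  A cos θ + B sin θ = C:  0.2539·cos θ + -0.3424·sin θ = -0.2350
  √(A²+B²)=0.4263;  θ1 = -0.9327+2.1546 ≈ 1.2219
arm 2 (φ=120.0°): x'=0.0144, y'=0.1117
  A=0.1356, B=-0.3424, C=(l²−L²−A²−y'²−z²)/(2L)=-0.1463
  √(A²+B²)=0.3683;  θ2 = -1.1936+1.9792 ≈ 0.7856
arm 3 (φ=240.0°): x'=0.0895, y'=-0.0683
  e−x'=0.0605;  (l²−L²−(e−x')²−y'²−z²)/2L = -0.0899
  √(A²+B²)=0.3477;  θ3 = -1.3960+1.8323 ≈ 0.4363

θ₁ = 1.2219, θ₂ = 0.7856, θ₃ = 0.4363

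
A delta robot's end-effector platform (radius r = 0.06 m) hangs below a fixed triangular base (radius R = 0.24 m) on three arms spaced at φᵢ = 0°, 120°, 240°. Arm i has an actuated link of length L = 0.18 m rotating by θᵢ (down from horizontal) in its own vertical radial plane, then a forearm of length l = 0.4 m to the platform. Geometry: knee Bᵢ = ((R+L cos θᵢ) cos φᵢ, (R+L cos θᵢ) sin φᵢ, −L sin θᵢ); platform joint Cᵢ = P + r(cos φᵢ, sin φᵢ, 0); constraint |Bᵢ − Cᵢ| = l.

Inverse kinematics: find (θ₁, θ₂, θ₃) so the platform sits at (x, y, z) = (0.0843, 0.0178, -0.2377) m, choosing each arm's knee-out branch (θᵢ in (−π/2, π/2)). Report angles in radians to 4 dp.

rotate P by −φ1: (0.0843, 0.0178, -0.2377)
  A=0.0957, B=-0.2377, C=(l²−L²−A²−y'²−z²)/(2L)=0.1712
  √(A²+B²)=0.2562;  θ1 = -1.1880+0.8392 ≈ -0.3488
φ2=120.0° → target in arm frame (-0.0267, -0.0819)
  A=0.2067, B=-0.2377, C=(l²−L²−A²−y'²−z²)/(2L)=0.0601
  √(A²+B²)=0.3150;  θ2 = -0.8550+1.3787 ≈ 0.5237
rotate P by −φ3: (-0.0576, 0.0641, -0.2377)
  e−x'=0.2376;  (l²−L²−(e−x')²−y'²−z²)/2L = 0.0293
  γ=atan2(-0.2377,0.2376)=-0.7857;  ψ=arccos(0.0872)=1.4835;  θ3=γ+ψ≈0.6978

θ₁ = -0.3488, θ₂ = 0.5237, θ₃ = 0.6978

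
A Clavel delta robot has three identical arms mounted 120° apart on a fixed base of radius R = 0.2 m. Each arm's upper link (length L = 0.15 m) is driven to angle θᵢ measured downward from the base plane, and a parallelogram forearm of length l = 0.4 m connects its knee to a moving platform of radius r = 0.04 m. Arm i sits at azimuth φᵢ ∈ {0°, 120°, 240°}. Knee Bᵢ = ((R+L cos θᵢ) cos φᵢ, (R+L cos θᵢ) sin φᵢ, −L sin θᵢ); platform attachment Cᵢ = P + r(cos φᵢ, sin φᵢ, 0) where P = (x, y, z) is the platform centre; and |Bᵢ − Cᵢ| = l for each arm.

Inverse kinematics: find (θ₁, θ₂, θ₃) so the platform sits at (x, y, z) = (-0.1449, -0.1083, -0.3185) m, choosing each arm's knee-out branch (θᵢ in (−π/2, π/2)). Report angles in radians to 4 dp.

θ₁ = 1.3091, θ₂ = 0.7854, θ₃ = -0.3492

rotate P by −φ1: (-0.1449, -0.1083, -0.3185)
  A=0.3049, B=-0.3185, C=(l²−L²−A²−y'²−z²)/(2L)=-0.2288
  √(A²+B²)=0.4409;  θ1 = -0.8072+2.1163 ≈ 1.3091
φ2=120.0° → target in arm frame (-0.0213, 0.1796)
  A cos θ + B sin θ = C:  0.1813·cos θ + -0.3185·sin θ = -0.0970
  γ=atan2(-0.3185,0.1813)=-1.0532;  ψ=arccos(-0.2646)=1.8386;  θ2=γ+ψ≈0.7854
rotate P by −φ3: (0.1662, -0.0713, -0.3185)
  e−x'=-0.0062;  (l²−L²−(e−x')²−y'²−z²)/2L = 0.1031
  θ3 = atan2(B,A) + arccos(C/0.3186) = -0.3492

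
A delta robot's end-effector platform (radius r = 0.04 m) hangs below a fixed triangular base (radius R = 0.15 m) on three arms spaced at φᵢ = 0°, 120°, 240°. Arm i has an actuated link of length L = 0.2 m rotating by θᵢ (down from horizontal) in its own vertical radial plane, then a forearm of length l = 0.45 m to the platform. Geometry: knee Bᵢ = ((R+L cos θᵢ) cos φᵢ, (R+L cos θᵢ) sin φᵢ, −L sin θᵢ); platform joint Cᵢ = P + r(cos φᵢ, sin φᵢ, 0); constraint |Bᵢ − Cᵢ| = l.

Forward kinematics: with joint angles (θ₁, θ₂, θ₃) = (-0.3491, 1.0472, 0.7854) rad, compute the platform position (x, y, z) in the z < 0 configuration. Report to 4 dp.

(0.2235, -0.0526, -0.3723)

centre 1 = (0.2979·cos0.0°, 0.2979·sin0.0°, 0.0684) = (0.2979, 0.0000, 0.0684)
centre 2 = (0.2100·cos120.0°, 0.2100·sin120.0°, -0.1732) = (-0.1050, 0.1819, -0.1732)
φ3=240.0°: virtual centre (-0.1257, -0.2177, -0.1414), radius l
eliminate P² terms by subtracting sphere 1 from 2 and 3
[-0.8059 0.3637 -0.4832]·P = -0.0193;  [-0.8473 -0.4355 -0.4197]·P = -0.0102
Cramer: x(z) = 0.0184-0.5509z;  y(z) = -0.0124+0.1081z
into |P−centre ₁|² = l²: 1.3151z² + 0.1684z + -0.1195 = 0;  Δ = 0.6572;  z = -0.3723 or 0.2442 → z<0 root = -0.3723
x = 0.2235, y = -0.0526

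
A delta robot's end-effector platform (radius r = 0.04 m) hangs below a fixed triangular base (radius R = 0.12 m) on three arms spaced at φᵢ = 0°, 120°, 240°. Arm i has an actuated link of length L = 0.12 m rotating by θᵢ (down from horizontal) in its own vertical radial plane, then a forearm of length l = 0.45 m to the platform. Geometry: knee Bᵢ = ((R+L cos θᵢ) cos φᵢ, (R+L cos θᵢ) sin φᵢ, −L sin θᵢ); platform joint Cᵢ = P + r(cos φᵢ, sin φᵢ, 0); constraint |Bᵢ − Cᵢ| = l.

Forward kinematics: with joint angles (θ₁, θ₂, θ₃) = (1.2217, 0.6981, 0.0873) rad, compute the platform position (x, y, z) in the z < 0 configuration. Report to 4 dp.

(-0.1637, -0.0928, -0.4487)

arm 1 at φ=0.0°: (R−r)+L cos θ1 = 0.1210;  S1 = (0.1210, 0.0000, -0.1128)
arm 2 at φ=120.0°: (R−r)+L cos θ2 = 0.1719;  S2 = (-0.0860, 0.1489, -0.0771)
S3 = (0.1995·cos240.0°, 0.1995·sin240.0°, -0.0105) = (-0.0998, -0.1728, -0.0105)
|S₂|²−|S₁|² = 0.0081;  |S₃|²−|S₁|² = 0.0126
[-0.4140 0.2978 0.0713]·P = 0.0081;  [-0.4416 -0.3456 0.2046]·P = 0.0126
det = 0.2746;  x = -0.0239+0.3116z,  y = -0.0058+0.1939z
quadratic in z: (1.1347)z²+(0.1330)z+(-0.1688)=0, √Δ=0.8852 → z ∈ {-0.4487, 0.3315}; z = -0.4487 (taking z<0)
x = -0.1637, y = -0.0928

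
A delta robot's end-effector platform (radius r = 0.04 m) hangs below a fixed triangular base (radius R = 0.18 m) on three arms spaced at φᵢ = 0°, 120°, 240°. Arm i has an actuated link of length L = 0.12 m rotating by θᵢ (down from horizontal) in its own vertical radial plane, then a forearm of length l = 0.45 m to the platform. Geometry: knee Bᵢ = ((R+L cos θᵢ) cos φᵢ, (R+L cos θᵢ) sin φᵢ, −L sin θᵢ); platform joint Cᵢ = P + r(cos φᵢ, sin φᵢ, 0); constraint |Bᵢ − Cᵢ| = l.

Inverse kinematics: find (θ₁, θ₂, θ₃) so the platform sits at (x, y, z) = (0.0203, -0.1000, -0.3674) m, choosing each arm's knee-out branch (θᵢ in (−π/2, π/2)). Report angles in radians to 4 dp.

θ₁ = -0.0007, θ₂ = 0.6104, θ₃ = -0.3494

φ1=0.0° → target in arm frame (0.0203, -0.1000)
  A cos θ + B sin θ = C:  0.1197·cos θ + -0.3674·sin θ = 0.1200
  γ=atan2(-0.3674,0.1197)=-1.2558;  ψ=arccos(0.3104)=1.2551;  θ1=γ+ψ≈-0.0007
arm 2 (φ=120.0°): x'=-0.0968, y'=0.0324
  A cos θ + B sin θ = C:  0.2368·cos θ + -0.3674·sin θ = -0.0166
  θ2 = atan2(B,A) + arccos(C/0.4371) = 0.6104
φ3=240.0° → target in arm frame (0.0765, 0.0676)
  A=0.0635, B=-0.3674, C=(l²−L²−A²−y'²−z²)/(2L)=0.1855
  √(A²+B²)=0.3729;  θ3 = -1.3995+1.0502 ≈ -0.3494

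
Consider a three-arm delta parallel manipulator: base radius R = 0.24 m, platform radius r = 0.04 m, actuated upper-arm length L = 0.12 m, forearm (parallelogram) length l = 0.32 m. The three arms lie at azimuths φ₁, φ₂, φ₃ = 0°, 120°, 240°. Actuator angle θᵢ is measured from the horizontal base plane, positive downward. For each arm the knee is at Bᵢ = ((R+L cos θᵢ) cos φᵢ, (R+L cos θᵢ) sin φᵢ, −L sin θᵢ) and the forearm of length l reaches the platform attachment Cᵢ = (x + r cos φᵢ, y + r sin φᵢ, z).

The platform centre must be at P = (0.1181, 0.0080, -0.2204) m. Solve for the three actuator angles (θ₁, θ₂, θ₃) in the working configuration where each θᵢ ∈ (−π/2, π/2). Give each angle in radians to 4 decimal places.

θ₁ = -0.2613, θ₂ = 1.3090, θ₃ = 1.3959

φ1=0.0° → target in arm frame (0.1181, 0.0080)
  e−x'=0.0819;  (l²−L²−(e−x')²−y'²−z²)/2L = 0.1361
  θ1 = atan2(B,A) + arccos(C/0.2351) = -0.2613
arm 2 (φ=120.0°): x'=-0.0521, y'=-0.1063
  A=0.2521, B=-0.2204, C=(l²−L²−A²−y'²−z²)/(2L)=-0.1477
  √(A²+B²)=0.3349;  θ2 = -0.7184+2.0274 ≈ 1.3090
arm 3 (φ=240.0°): x'=-0.0660, y'=0.0983
  A cos θ + B sin θ = C:  0.2660·cos θ + -0.2204·sin θ = -0.1707
  √(A²+B²)=0.3454;  θ3 = -0.6920+2.0878 ≈ 1.3959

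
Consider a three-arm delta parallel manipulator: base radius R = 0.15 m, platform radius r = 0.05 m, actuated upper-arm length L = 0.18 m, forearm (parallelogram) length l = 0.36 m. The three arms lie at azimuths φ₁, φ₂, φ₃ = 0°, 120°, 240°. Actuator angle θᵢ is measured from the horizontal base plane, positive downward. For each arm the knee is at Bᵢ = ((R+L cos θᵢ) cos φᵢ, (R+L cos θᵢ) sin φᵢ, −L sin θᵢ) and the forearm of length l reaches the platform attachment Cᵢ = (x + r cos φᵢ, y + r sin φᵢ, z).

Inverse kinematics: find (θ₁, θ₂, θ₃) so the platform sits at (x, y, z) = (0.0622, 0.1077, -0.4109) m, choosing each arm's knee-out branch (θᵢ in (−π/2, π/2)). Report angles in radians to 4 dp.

θ₁ = 0.6982, θ₂ = 0.6983, θ₃ = 1.3090

φ1=0.0° → target in arm frame (0.0622, 0.1077)
  A=0.0378, B=-0.4109, C=(l²−L²−A²−y'²−z²)/(2L)=-0.2352
  √(A²+B²)=0.4126;  θ1 = -1.4791+2.1773 ≈ 0.6982
arm 2 (φ=120.0°): x'=0.0622, y'=-0.1077
  A=0.0378, B=-0.4109, C=(l²−L²−A²−y'²−z²)/(2L)=-0.2352
  γ=atan2(-0.4109,0.0378)=-1.4790;  ψ=arccos(-0.5700)=2.1773;  θ2=γ+ψ≈0.6983
φ3=240.0° → target in arm frame (-0.1244, 0.0000)
  A cos θ + B sin θ = C:  0.2244·cos θ + -0.4109·sin θ = -0.3388
  γ=atan2(-0.4109,0.2244)=-1.0710;  ψ=arccos(-0.7237)=2.3800;  θ3=γ+ψ≈1.3090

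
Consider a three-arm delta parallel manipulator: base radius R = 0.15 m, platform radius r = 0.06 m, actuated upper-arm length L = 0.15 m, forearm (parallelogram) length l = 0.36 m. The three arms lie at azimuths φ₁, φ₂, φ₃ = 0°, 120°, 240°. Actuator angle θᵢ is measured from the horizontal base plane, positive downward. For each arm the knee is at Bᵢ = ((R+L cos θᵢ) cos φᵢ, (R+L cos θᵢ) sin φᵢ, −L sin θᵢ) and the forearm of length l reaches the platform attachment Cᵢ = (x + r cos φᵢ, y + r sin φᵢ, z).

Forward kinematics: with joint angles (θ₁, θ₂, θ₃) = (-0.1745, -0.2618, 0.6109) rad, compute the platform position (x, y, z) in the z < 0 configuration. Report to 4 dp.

O1 = (0.2377·cos0.0°, 0.2377·sin0.0°, 0.0260) = (0.2377, 0.0000, 0.0260)
φ2=120.0°: virtual centre (-0.1174, 0.2034, 0.0388), radius l
φ3=240.0°: virtual centre (-0.1064, -0.1844, -0.0860), radius l
|O₂|²−|O₁|² = -0.0005;  |O₃|²−|O₁|² = -0.0045
plane₁₂: -0.7103x+0.4068y+0.0256z = -0.0005
Cramer: x(z) = 0.0037-0.1509z;  y(z) = 0.0052-0.3263z
sphere 1 gives Az²+Bz+C=0 with A=1.1292, B=0.0151, C=-0.0741;  B²−4AC=0.3351;  roots -0.2630, 0.2496;  negative root z = -0.2630
x = 0.0434, y = 0.0910

(0.0434, 0.0910, -0.2630)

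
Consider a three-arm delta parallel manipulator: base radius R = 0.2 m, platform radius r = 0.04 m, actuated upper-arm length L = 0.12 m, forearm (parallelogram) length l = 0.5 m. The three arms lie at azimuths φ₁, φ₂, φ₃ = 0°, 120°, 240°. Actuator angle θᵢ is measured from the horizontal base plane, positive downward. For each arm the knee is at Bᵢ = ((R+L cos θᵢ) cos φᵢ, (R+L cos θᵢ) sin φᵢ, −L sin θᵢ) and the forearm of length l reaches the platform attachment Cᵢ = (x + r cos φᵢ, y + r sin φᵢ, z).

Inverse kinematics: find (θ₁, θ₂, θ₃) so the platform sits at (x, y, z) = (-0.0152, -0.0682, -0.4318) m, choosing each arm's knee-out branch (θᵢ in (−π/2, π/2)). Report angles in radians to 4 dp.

θ₁ = 0.2617, θ₂ = 0.4363, θ₃ = -0.1739

rotate P by −φ1: (-0.0152, -0.0682, -0.4318)
  A=0.1752, B=-0.4318, C=(l²−L²−A²−y'²−z²)/(2L)=0.0575
  θ1 = atan2(B,A) + arccos(C/0.4660) = 0.2617
arm 2 (φ=120.0°): x'=-0.0515, y'=0.0473
  A=0.2115, B=-0.4318, C=(l²−L²−A²−y'²−z²)/(2L)=0.0092
  √(A²+B²)=0.4808;  θ2 = -1.1154+1.5517 ≈ 0.4363
rotate P by −φ3: (0.0667, 0.0209, -0.4318)
  A=0.0933, B=-0.4318, C=(l²−L²−A²−y'²−z²)/(2L)=0.1667
  θ3 = atan2(B,A) + arccos(C/0.4418) = -0.1739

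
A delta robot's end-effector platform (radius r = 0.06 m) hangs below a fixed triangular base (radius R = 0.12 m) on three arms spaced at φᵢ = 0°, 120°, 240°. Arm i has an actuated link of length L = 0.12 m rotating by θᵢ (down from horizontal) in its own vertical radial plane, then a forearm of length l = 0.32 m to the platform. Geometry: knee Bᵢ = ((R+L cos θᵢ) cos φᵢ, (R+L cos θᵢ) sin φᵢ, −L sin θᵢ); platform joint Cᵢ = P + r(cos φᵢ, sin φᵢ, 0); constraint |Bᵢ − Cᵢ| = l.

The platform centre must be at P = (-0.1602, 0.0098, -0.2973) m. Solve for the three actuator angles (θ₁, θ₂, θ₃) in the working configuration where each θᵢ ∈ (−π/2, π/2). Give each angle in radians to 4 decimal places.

θ₁ = 1.2217, θ₂ = 0.1741, θ₃ = 0.2617

rotate P by −φ1: (-0.1602, 0.0098, -0.2973)
  A cos θ + B sin θ = C:  0.2202·cos θ + -0.2973·sin θ = -0.2040
  γ=atan2(-0.2973,0.2202)=-0.9333;  ψ=arccos(-0.5515)=2.1550;  θ1=γ+ψ≈1.2217
φ2=120.0° → target in arm frame (0.0886, 0.1338)
  e−x'=-0.0286;  (l²−L²−(e−x')²−y'²−z²)/2L = -0.0797
  γ=atan2(-0.2973,-0.0286)=-1.6667;  ψ=arccos(-0.2667)=1.8408;  θ2=γ+ψ≈0.1741
arm 3 (φ=240.0°): x'=0.0716, y'=-0.1436
  A cos θ + B sin θ = C:  -0.0116·cos θ + -0.2973·sin θ = -0.0881
  θ3 = atan2(B,A) + arccos(C/0.2975) = 0.2617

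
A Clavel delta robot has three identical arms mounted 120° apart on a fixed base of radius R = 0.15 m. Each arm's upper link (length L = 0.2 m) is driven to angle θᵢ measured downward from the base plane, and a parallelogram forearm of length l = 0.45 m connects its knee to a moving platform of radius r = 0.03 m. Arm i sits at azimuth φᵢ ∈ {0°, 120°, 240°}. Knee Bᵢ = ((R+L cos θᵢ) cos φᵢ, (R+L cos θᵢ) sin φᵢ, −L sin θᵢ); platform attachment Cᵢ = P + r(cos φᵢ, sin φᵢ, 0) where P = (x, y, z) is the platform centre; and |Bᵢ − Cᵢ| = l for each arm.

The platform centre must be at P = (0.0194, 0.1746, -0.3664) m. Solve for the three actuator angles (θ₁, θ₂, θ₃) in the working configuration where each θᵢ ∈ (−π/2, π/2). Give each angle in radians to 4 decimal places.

rotate P by −φ1: (0.0194, 0.1746, -0.3664)
  A=0.1006, B=-0.3664, C=(l²−L²−A²−y'²−z²)/(2L)=-0.0309
  γ=atan2(-0.3664,0.1006)=-1.3028;  ψ=arccos(-0.0813)=1.6522;  θ1=γ+ψ≈0.3493
rotate P by −φ2: (0.1415, -0.1041, -0.3664)
  A cos θ + B sin θ = C:  -0.0215·cos θ + -0.3664·sin θ = 0.0424
  γ=atan2(-0.3664,-0.0215)=-1.6294;  ψ=arccos(0.1155)=1.4551;  θ2=γ+ψ≈-0.1744
rotate P by −φ3: (-0.1609, -0.0705, -0.3664)
  A cos θ + B sin θ = C:  0.2809·cos θ + -0.3664·sin θ = -0.1391
  θ3 = atan2(B,A) + arccos(C/0.4617) = 0.9601

θ₁ = 0.3493, θ₂ = -0.1744, θ₃ = 0.9601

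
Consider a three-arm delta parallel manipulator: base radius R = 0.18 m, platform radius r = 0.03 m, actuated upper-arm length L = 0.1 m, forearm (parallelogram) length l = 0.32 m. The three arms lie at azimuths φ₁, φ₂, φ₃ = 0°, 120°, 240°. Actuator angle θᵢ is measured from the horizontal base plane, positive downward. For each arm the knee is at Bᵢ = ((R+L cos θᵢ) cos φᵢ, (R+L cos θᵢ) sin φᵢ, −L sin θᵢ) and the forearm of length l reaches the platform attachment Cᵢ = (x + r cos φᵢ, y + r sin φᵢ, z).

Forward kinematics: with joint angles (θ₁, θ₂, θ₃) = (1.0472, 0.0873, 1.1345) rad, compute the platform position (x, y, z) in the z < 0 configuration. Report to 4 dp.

(-0.0376, 0.0807, -0.2852)

arm 1 at φ=0.0°: (R−r)+L cos θ1 = 0.2000;  O1 = (0.2000, 0.0000, -0.0866)
arm 2 at φ=120.0°: (R−r)+L cos θ2 = 0.2496;  O2 = (-0.1248, 0.2162, -0.0087)
φ3=240.0°: virtual centre (-0.0961, -0.1665, -0.0906), radius l
|O₂|²−|O₁|² = 0.0149;  |O₃|²−|O₁|² = -0.0023
[-0.6496 0.4324 0.1558]·P = 0.0149;  [-0.5923 -0.3330 -0.0081]·P = -0.0023
det = 0.4724;  x = -0.0084+0.1024z,  y = 0.0219+-0.2064z
quadratic in z: (1.0531)z²+(0.1215)z+(-0.0510)=0, √Δ=0.4792 → z ∈ {-0.2852, 0.1698}; z = -0.2852 (taking z<0)
x = -0.0376, y = 0.0807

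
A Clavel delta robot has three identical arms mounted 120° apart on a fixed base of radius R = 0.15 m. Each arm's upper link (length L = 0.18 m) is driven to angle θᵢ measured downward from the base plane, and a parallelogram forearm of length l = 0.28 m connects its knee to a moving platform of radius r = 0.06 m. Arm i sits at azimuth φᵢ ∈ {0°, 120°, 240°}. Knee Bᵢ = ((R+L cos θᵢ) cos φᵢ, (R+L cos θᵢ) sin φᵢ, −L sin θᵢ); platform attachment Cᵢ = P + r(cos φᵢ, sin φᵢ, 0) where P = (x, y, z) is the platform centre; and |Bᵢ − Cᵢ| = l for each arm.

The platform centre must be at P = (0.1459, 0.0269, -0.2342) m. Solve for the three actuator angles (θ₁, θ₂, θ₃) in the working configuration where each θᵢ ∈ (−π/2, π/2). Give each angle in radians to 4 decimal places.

θ₁ = -0.0873, θ₂ = 1.0474, θ₃ = 1.2216

rotate P by −φ1: (0.1459, 0.0269, -0.2342)
  A=-0.0559, B=-0.2342, C=(l²−L²−A²−y'²−z²)/(2L)=-0.0353
  θ1 = atan2(B,A) + arccos(C/0.2408) = -0.0873
arm 2 (φ=120.0°): x'=-0.0497, y'=-0.1398
  A=0.1397, B=-0.2342, C=(l²−L²−A²−y'²−z²)/(2L)=-0.1330
  γ=atan2(-0.2342,0.1397)=-1.0331;  ψ=arccos(-0.4879)=2.0805;  θ2=γ+ψ≈1.0474
rotate P by −φ3: (-0.0962, 0.1129, -0.2342)
  A=0.1862, B=-0.2342, C=(l²−L²−A²−y'²−z²)/(2L)=-0.1563
  γ=atan2(-0.2342,0.1862)=-0.8990;  ψ=arccos(-0.5225)=2.1206;  θ3=γ+ψ≈1.2216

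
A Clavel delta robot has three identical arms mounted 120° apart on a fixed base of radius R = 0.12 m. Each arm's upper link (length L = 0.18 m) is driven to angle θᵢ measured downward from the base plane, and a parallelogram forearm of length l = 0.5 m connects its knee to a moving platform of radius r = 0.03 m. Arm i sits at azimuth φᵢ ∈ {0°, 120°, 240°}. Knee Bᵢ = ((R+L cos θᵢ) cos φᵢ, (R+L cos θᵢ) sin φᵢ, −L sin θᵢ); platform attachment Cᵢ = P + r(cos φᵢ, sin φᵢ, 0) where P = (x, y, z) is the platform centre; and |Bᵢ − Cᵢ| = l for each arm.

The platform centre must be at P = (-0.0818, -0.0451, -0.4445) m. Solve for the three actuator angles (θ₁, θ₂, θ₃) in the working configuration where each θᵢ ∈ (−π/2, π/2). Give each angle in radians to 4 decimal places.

θ₁ = 0.4361, θ₂ = 0.1742, θ₃ = -0.0875

rotate P by −φ1: (-0.0818, -0.0451, -0.4445)
  e−x'=0.1718;  (l²−L²−(e−x')²−y'²−z²)/2L = -0.0320
  γ=atan2(-0.4445,0.1718)=-1.2020;  ψ=arccos(-0.0672)=1.6381;  θ1=γ+ψ≈0.4361
rotate P by −φ2: (0.0018, 0.0934, -0.4445)
  A=0.0882, B=-0.4445, C=(l²−L²−A²−y'²−z²)/(2L)=0.0098
  √(A²+B²)=0.4532;  θ2 = -1.3750+1.5492 ≈ 0.1742
arm 3 (φ=240.0°): x'=0.0800, y'=-0.0483
  A=0.0100, B=-0.4445, C=(l²−L²−A²−y'²−z²)/(2L)=0.0489
  √(A²+B²)=0.4446;  θ3 = -1.5482+1.4607 ≈ -0.0875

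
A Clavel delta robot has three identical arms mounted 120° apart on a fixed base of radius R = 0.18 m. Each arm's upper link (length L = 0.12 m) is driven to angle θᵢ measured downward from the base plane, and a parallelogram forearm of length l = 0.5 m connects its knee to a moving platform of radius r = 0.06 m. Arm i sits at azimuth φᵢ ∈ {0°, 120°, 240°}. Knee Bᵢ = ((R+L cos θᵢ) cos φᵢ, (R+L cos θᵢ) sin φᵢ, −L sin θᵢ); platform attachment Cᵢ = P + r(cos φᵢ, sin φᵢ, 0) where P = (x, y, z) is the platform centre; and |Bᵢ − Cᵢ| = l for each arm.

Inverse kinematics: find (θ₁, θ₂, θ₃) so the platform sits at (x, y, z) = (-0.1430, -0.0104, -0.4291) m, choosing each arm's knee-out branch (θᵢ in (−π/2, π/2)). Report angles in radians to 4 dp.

θ₁ = 0.6978, θ₂ = -0.1749, θ₃ = -0.2621

φ1=0.0° → target in arm frame (-0.1430, -0.0104)
  e−x'=0.2630;  (l²−L²−(e−x')²−y'²−z²)/2L = -0.0742
  θ1 = atan2(B,A) + arccos(C/0.5033) = 0.6978
rotate P by −φ2: (0.0625, 0.1290, -0.4291)
  e−x'=0.0575;  (l²−L²−(e−x')²−y'²−z²)/2L = 0.1313
  γ=atan2(-0.4291,0.0575)=-1.4376;  ψ=arccos(0.3033)=1.2626;  θ2=γ+ψ≈-0.1749
φ3=240.0° → target in arm frame (0.0805, -0.1186)
  A=0.0395, B=-0.4291, C=(l²−L²−A²−y'²−z²)/(2L)=0.1493
  γ=atan2(-0.4291,0.0395)=-1.4790;  ψ=arccos(0.3465)=1.2169;  θ3=γ+ψ≈-0.2621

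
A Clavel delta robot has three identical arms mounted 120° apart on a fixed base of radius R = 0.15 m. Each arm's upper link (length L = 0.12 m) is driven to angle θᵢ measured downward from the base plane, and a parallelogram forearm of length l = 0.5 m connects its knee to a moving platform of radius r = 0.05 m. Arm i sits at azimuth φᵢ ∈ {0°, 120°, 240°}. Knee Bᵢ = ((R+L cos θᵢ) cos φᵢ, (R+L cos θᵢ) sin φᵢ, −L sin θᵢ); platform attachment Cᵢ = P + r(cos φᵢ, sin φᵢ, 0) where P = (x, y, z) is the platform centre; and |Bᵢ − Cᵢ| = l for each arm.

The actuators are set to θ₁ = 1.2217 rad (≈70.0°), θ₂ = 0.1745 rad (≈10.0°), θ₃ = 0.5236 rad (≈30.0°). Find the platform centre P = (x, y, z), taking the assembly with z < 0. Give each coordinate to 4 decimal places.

φ1=0.0°: virtual centre (0.1410, 0.0000, -0.1128), radius l
φ2=120.0°: virtual centre (-0.1091, 0.1889, -0.0208), radius l
arm 3 at φ=240.0°: ρ3 = 0.2039;  S3 = (-0.1020, -0.1766, -0.0600)
eliminate P² terms by subtracting sphere 1 from 2 and 3
[-0.5003 0.3779 0.1839]·P = 0.0154;  [-0.4860 -0.3532 0.1055]·P = 0.0126
det = 0.3604;  x = -0.0283+0.2909z,  y = 0.0033+-0.1015z
quadratic in z: (1.0949)z²+(0.1263)z+(-0.2086)=0, √Δ=0.9641 → z ∈ {-0.4980, 0.3826}; z = -0.4980 (taking z<0)
x = -0.1731, y = 0.0539

(-0.1731, 0.0539, -0.4980)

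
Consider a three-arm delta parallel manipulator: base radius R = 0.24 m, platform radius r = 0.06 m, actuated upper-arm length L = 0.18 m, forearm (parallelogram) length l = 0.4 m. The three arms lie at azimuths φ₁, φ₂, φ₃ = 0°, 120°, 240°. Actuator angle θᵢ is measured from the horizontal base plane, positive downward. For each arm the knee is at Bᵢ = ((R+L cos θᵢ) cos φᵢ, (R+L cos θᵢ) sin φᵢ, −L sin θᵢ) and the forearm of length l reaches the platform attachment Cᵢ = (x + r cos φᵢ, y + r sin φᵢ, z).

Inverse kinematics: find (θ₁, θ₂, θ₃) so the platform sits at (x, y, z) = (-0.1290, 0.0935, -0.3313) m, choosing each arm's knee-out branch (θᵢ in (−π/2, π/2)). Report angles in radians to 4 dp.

θ₁ = 1.3088, θ₂ = 0.0000, θ₃ = 0.8725

arm 1 (φ=0.0°): x'=-0.1290, y'=0.0935
  e−x'=0.3090;  (l²−L²−(e−x')²−y'²−z²)/2L = -0.2400
  γ=atan2(-0.3313,0.3090)=-0.8202;  ψ=arccos(-0.5297)=2.1290;  θ1=γ+ψ≈1.3088
φ2=120.0° → target in arm frame (0.1455, 0.0650)
  e−x'=0.0345;  (l²−L²−(e−x')²−y'²−z²)/2L = 0.0345
  θ2 = atan2(B,A) + arccos(C/0.3331) = 0.0000
rotate P by −φ3: (-0.0165, -0.1585, -0.3313)
  A=0.1965, B=-0.3313, C=(l²−L²−A²−y'²−z²)/(2L)=-0.1274
  θ3 = atan2(B,A) + arccos(C/0.3852) = 0.8725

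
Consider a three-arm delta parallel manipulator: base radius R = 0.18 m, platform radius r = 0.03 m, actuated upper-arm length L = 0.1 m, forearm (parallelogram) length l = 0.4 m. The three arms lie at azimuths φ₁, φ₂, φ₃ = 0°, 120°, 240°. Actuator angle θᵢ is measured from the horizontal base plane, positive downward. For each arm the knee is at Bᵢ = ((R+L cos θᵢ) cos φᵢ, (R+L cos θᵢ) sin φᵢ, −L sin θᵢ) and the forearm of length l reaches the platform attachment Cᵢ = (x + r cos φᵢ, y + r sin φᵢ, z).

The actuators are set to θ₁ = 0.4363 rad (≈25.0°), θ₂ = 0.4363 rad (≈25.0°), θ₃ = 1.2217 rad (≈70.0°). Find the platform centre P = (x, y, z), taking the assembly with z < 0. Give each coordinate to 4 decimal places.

(0.0464, 0.0803, -0.3826)

φ1=0.0°: virtual centre (0.2406, 0.0000, -0.0423), radius l
arm 2 at φ=120.0°: (R−r)+L cos θ2 = 0.2406;  O2 = (-0.1203, 0.2084, -0.0423)
O3 = (0.1842·cos240.0°, 0.1842·sin240.0°, -0.0940) = (-0.0921, -0.1595, -0.0940)
eliminate P² terms by subtracting sphere 1 from 2 and 3
[-0.7219 0.4168 0.0000]·P = 0.0000;  [-0.6655 -0.3191 -0.1034]·P = -0.0169
det = 0.5077;  x = 0.0139+-0.0849z,  y = 0.0241+-0.1471z
sphere 1 gives Az²+Bz+C=0 with A=1.0288, B=0.1159, C=-0.1062;  B²−4AC=0.4506;  roots -0.3826, 0.2699;  negative root z = -0.3826
x = 0.0464, y = 0.0803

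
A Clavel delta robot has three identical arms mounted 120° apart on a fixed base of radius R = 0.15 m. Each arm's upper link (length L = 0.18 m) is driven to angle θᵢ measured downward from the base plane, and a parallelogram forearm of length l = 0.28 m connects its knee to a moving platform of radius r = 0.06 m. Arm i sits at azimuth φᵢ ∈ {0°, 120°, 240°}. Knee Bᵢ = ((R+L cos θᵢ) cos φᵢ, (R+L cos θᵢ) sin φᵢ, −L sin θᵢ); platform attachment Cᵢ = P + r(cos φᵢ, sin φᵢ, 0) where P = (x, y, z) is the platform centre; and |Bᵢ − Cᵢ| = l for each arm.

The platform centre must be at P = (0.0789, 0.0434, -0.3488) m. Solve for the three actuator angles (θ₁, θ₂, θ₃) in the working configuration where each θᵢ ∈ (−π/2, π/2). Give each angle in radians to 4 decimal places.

θ₁ = 0.6983, θ₂ = 1.0472, θ₃ = 1.3091

rotate P by −φ1: (0.0789, 0.0434, -0.3488)
  A=0.0111, B=-0.3488, C=(l²−L²−A²−y'²−z²)/(2L)=-0.2157
  √(A²+B²)=0.3490;  θ1 = -1.5390+2.2373 ≈ 0.6983
rotate P by −φ2: (-0.0019, -0.0900, -0.3488)
  e−x'=0.0919;  (l²−L²−(e−x')²−y'²−z²)/2L = -0.2561
  θ2 = atan2(B,A) + arccos(C/0.3607) = 1.0472
rotate P by −φ3: (-0.0770, 0.0466, -0.3488)
  A=0.1670, B=-0.3488, C=(l²−L²−A²−y'²−z²)/(2L)=-0.2937
  θ3 = atan2(B,A) + arccos(C/0.3867) = 1.3091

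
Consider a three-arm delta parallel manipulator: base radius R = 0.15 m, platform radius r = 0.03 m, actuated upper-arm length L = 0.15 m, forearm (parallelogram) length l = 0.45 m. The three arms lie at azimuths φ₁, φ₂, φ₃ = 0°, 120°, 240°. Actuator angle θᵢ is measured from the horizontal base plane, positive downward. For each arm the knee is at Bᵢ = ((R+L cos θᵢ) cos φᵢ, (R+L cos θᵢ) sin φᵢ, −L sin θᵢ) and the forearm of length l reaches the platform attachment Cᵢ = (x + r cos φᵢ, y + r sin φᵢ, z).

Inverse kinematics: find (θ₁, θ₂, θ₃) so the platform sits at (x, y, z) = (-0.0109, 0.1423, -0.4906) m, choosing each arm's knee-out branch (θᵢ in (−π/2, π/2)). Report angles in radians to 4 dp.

θ₁ = 0.9602, θ₂ = 0.4364, θ₃ = 1.3092

arm 1 (φ=0.0°): x'=-0.0109, y'=0.1423
  A=0.1309, B=-0.4906, C=(l²−L²−A²−y'²−z²)/(2L)=-0.3269
  √(A²+B²)=0.5078;  θ1 = -1.3101+2.2703 ≈ 0.9602
arm 2 (φ=120.0°): x'=0.1287, y'=-0.0617
  A cos θ + B sin θ = C:  -0.0087·cos θ + -0.4906·sin θ = -0.2152
  √(A²+B²)=0.4907;  θ2 = -1.5885+2.0249 ≈ 0.4364
arm 3 (φ=240.0°): x'=-0.1178, y'=-0.0806
  e−x'=0.2378;  (l²−L²−(e−x')²−y'²−z²)/2L = -0.4124
  √(A²+B²)=0.5452;  θ3 = -1.1195+2.4287 ≈ 1.3092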